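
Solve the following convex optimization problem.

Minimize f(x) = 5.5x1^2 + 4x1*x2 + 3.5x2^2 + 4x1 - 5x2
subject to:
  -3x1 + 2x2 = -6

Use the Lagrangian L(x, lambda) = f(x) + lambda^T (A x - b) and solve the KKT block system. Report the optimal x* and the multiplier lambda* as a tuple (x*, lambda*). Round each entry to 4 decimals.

Form the Lagrangian:
  L(x, lambda) = (1/2) x^T Q x + c^T x + lambda^T (A x - b)
Stationarity (grad_x L = 0): Q x + c + A^T lambda = 0.
Primal feasibility: A x = b.

This gives the KKT block system:
  [ Q   A^T ] [ x     ]   [-c ]
  [ A    0  ] [ lambda ] = [ b ]

Solving the linear system:
  x*      = (1.2129, -1.1806)
  lambda* = (4.2065)
  f(x*)   = 17.9968

x* = (1.2129, -1.1806), lambda* = (4.2065)


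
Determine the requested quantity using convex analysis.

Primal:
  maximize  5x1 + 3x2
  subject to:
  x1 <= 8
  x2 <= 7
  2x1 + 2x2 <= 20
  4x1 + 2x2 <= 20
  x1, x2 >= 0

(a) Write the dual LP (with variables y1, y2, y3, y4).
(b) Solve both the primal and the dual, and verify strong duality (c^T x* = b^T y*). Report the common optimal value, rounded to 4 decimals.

The standard primal-dual pair for 'max c^T x s.t. A x <= b, x >= 0' is:
  Dual:  min b^T y  s.t.  A^T y >= c,  y >= 0.

So the dual LP is:
  minimize  8y1 + 7y2 + 20y3 + 20y4
  subject to:
    y1 + 2y3 + 4y4 >= 5
    y2 + 2y3 + 2y4 >= 3
    y1, y2, y3, y4 >= 0

Solving the primal: x* = (1.5, 7).
  primal value c^T x* = 28.5.
Solving the dual: y* = (0, 0.5, 0, 1.25).
  dual value b^T y* = 28.5.
Strong duality: c^T x* = b^T y*. Confirmed.

28.5


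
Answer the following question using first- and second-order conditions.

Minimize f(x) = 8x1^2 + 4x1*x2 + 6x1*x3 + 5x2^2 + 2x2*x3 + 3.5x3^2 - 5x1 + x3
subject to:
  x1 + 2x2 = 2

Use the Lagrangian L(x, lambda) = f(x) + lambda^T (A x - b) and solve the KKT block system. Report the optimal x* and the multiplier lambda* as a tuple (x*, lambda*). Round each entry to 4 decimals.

Form the Lagrangian:
  L(x, lambda) = (1/2) x^T Q x + c^T x + lambda^T (A x - b)
Stationarity (grad_x L = 0): Q x + c + A^T lambda = 0.
Primal feasibility: A x = b.

This gives the KKT block system:
  [ Q   A^T ] [ x     ]   [-c ]
  [ A    0  ] [ lambda ] = [ b ]

Solving the linear system:
  x*      = (0.7451, 0.6275, -0.9608)
  lambda* = (-3.6667)
  f(x*)   = 1.3235

x* = (0.7451, 0.6275, -0.9608), lambda* = (-3.6667)


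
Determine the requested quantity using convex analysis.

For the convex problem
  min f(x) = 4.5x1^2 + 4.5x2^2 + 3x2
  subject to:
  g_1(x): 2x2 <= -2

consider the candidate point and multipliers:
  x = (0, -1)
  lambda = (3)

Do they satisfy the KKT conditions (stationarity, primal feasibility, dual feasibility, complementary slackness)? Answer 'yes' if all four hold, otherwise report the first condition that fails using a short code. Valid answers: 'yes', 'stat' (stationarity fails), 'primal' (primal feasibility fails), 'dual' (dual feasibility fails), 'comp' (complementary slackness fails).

Gradient of f: grad f(x) = Q x + c = (0, -6)
Constraint values g_i(x) = a_i^T x - b_i:
  g_1((0, -1)) = 0
Stationarity residual: grad f(x) + sum_i lambda_i a_i = (0, 0)
  -> stationarity OK
Primal feasibility (all g_i <= 0): OK
Dual feasibility (all lambda_i >= 0): OK
Complementary slackness (lambda_i * g_i(x) = 0 for all i): OK

Verdict: yes, KKT holds.

yes


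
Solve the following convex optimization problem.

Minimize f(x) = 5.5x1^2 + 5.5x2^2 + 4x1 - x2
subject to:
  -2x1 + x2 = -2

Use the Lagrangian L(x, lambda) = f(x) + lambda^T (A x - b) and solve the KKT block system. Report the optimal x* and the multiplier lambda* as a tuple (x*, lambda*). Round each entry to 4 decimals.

Form the Lagrangian:
  L(x, lambda) = (1/2) x^T Q x + c^T x + lambda^T (A x - b)
Stationarity (grad_x L = 0): Q x + c + A^T lambda = 0.
Primal feasibility: A x = b.

This gives the KKT block system:
  [ Q   A^T ] [ x     ]   [-c ]
  [ A    0  ] [ lambda ] = [ b ]

Solving the linear system:
  x*      = (0.7636, -0.4727)
  lambda* = (6.2)
  f(x*)   = 7.9636

x* = (0.7636, -0.4727), lambda* = (6.2)


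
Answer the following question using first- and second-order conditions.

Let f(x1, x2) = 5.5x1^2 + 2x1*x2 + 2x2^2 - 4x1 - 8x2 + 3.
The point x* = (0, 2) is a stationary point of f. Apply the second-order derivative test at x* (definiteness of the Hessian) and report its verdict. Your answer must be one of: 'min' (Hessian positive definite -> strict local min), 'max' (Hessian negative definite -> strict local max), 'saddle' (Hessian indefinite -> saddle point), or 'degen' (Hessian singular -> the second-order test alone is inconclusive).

Compute the Hessian H = grad^2 f:
  H = [[11, 2], [2, 4]]
Verify stationarity: grad f(x*) = H x* + g = (0, 0).
Eigenvalues of H: 3.4689, 11.5311.
Both eigenvalues > 0, so H is positive definite -> x* is a strict local min.

min


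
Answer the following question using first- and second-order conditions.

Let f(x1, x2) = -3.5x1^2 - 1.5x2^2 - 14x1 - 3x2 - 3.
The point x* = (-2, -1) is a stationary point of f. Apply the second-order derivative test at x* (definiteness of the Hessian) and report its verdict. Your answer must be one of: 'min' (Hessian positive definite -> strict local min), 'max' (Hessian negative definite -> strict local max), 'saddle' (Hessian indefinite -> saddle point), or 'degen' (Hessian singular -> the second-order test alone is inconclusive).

Compute the Hessian H = grad^2 f:
  H = [[-7, 0], [0, -3]]
Verify stationarity: grad f(x*) = H x* + g = (0, 0).
Eigenvalues of H: -7, -3.
Both eigenvalues < 0, so H is negative definite -> x* is a strict local max.

max


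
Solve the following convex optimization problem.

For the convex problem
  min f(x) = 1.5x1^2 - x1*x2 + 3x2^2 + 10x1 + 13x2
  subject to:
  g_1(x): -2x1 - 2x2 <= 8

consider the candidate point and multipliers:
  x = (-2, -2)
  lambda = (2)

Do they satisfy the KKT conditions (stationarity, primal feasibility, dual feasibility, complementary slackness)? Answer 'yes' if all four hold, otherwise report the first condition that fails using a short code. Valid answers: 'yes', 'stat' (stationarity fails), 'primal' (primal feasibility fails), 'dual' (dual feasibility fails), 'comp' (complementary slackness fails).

Gradient of f: grad f(x) = Q x + c = (6, 3)
Constraint values g_i(x) = a_i^T x - b_i:
  g_1((-2, -2)) = 0
Stationarity residual: grad f(x) + sum_i lambda_i a_i = (2, -1)
  -> stationarity FAILS
Primal feasibility (all g_i <= 0): OK
Dual feasibility (all lambda_i >= 0): OK
Complementary slackness (lambda_i * g_i(x) = 0 for all i): OK

Verdict: the first failing condition is stationarity -> stat.

stat


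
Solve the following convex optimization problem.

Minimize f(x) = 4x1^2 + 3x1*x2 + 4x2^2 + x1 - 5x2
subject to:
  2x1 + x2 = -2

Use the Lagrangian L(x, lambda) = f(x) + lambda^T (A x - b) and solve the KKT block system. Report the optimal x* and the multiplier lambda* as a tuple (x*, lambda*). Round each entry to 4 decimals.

Form the Lagrangian:
  L(x, lambda) = (1/2) x^T Q x + c^T x + lambda^T (A x - b)
Stationarity (grad_x L = 0): Q x + c + A^T lambda = 0.
Primal feasibility: A x = b.

This gives the KKT block system:
  [ Q   A^T ] [ x     ]   [-c ]
  [ A    0  ] [ lambda ] = [ b ]

Solving the linear system:
  x*      = (-1.3214, 0.6429)
  lambda* = (3.8214)
  f(x*)   = 1.5536

x* = (-1.3214, 0.6429), lambda* = (3.8214)


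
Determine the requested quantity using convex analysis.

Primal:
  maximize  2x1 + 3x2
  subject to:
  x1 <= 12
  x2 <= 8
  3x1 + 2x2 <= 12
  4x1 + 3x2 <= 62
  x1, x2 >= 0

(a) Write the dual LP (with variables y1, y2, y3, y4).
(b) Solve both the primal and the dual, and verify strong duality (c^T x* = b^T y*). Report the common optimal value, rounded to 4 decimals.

The standard primal-dual pair for 'max c^T x s.t. A x <= b, x >= 0' is:
  Dual:  min b^T y  s.t.  A^T y >= c,  y >= 0.

So the dual LP is:
  minimize  12y1 + 8y2 + 12y3 + 62y4
  subject to:
    y1 + 3y3 + 4y4 >= 2
    y2 + 2y3 + 3y4 >= 3
    y1, y2, y3, y4 >= 0

Solving the primal: x* = (0, 6).
  primal value c^T x* = 18.
Solving the dual: y* = (0, 0, 1.5, 0).
  dual value b^T y* = 18.
Strong duality: c^T x* = b^T y*. Confirmed.

18


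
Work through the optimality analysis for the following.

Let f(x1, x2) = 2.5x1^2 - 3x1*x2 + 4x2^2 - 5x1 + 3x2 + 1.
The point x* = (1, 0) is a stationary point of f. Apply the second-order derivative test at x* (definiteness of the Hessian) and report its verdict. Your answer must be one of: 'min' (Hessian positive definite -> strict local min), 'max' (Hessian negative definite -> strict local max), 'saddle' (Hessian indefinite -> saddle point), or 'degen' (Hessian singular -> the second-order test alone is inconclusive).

Compute the Hessian H = grad^2 f:
  H = [[5, -3], [-3, 8]]
Verify stationarity: grad f(x*) = H x* + g = (0, 0).
Eigenvalues of H: 3.1459, 9.8541.
Both eigenvalues > 0, so H is positive definite -> x* is a strict local min.

min


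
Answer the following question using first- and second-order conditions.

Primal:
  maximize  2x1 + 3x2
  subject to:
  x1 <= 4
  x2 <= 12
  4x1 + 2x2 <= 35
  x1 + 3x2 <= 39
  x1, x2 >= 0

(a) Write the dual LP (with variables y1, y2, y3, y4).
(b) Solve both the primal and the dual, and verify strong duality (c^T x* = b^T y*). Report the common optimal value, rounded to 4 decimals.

The standard primal-dual pair for 'max c^T x s.t. A x <= b, x >= 0' is:
  Dual:  min b^T y  s.t.  A^T y >= c,  y >= 0.

So the dual LP is:
  minimize  4y1 + 12y2 + 35y3 + 39y4
  subject to:
    y1 + 4y3 + y4 >= 2
    y2 + 2y3 + 3y4 >= 3
    y1, y2, y3, y4 >= 0

Solving the primal: x* = (2.75, 12).
  primal value c^T x* = 41.5.
Solving the dual: y* = (0, 2, 0.5, 0).
  dual value b^T y* = 41.5.
Strong duality: c^T x* = b^T y*. Confirmed.

41.5


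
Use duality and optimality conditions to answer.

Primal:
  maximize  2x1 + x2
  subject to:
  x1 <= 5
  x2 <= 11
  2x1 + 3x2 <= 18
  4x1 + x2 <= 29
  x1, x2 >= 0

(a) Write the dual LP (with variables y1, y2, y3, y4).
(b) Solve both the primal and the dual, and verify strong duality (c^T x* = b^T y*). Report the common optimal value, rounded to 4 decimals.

The standard primal-dual pair for 'max c^T x s.t. A x <= b, x >= 0' is:
  Dual:  min b^T y  s.t.  A^T y >= c,  y >= 0.

So the dual LP is:
  minimize  5y1 + 11y2 + 18y3 + 29y4
  subject to:
    y1 + 2y3 + 4y4 >= 2
    y2 + 3y3 + y4 >= 1
    y1, y2, y3, y4 >= 0

Solving the primal: x* = (5, 2.6667).
  primal value c^T x* = 12.6667.
Solving the dual: y* = (1.3333, 0, 0.3333, 0).
  dual value b^T y* = 12.6667.
Strong duality: c^T x* = b^T y*. Confirmed.

12.6667


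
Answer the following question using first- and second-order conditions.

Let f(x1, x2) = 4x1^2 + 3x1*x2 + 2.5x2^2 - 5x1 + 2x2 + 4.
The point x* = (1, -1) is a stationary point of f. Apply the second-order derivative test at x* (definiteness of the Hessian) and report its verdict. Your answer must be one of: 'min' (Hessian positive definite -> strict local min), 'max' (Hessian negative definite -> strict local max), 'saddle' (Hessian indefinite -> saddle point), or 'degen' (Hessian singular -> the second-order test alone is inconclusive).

Compute the Hessian H = grad^2 f:
  H = [[8, 3], [3, 5]]
Verify stationarity: grad f(x*) = H x* + g = (0, 0).
Eigenvalues of H: 3.1459, 9.8541.
Both eigenvalues > 0, so H is positive definite -> x* is a strict local min.

min


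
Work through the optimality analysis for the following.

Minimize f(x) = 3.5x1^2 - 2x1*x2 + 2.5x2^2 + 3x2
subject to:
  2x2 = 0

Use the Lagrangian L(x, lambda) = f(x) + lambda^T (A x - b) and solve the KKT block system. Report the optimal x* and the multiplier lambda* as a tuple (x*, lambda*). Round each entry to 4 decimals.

Form the Lagrangian:
  L(x, lambda) = (1/2) x^T Q x + c^T x + lambda^T (A x - b)
Stationarity (grad_x L = 0): Q x + c + A^T lambda = 0.
Primal feasibility: A x = b.

This gives the KKT block system:
  [ Q   A^T ] [ x     ]   [-c ]
  [ A    0  ] [ lambda ] = [ b ]

Solving the linear system:
  x*      = (0, 0)
  lambda* = (-1.5)
  f(x*)   = 0

x* = (0, 0), lambda* = (-1.5)


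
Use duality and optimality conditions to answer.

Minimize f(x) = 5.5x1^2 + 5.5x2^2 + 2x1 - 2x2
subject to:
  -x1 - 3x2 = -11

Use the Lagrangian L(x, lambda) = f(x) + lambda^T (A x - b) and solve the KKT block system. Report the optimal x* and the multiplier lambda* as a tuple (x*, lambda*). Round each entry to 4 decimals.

Form the Lagrangian:
  L(x, lambda) = (1/2) x^T Q x + c^T x + lambda^T (A x - b)
Stationarity (grad_x L = 0): Q x + c + A^T lambda = 0.
Primal feasibility: A x = b.

This gives the KKT block system:
  [ Q   A^T ] [ x     ]   [-c ]
  [ A    0  ] [ lambda ] = [ b ]

Solving the linear system:
  x*      = (0.8818, 3.3727)
  lambda* = (11.7)
  f(x*)   = 61.8591

x* = (0.8818, 3.3727), lambda* = (11.7)


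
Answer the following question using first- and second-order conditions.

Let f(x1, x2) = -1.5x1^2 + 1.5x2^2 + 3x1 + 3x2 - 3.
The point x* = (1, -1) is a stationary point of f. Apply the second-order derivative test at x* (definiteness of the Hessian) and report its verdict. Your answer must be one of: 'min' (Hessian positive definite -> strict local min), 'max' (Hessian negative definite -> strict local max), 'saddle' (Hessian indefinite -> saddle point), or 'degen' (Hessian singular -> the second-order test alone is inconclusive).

Compute the Hessian H = grad^2 f:
  H = [[-3, 0], [0, 3]]
Verify stationarity: grad f(x*) = H x* + g = (0, 0).
Eigenvalues of H: -3, 3.
Eigenvalues have mixed signs, so H is indefinite -> x* is a saddle point.

saddle


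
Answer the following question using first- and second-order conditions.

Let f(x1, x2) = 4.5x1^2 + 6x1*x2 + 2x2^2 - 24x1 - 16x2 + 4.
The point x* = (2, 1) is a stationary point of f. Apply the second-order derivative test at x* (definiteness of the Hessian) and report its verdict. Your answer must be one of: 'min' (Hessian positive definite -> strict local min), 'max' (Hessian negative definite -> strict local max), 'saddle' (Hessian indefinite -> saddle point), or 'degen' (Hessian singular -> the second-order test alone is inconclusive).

Compute the Hessian H = grad^2 f:
  H = [[9, 6], [6, 4]]
Verify stationarity: grad f(x*) = H x* + g = (0, 0).
Eigenvalues of H: 0, 13.
H has a zero eigenvalue (singular; positive semidefinite but not definite), so H is neither positive definite, negative definite, nor indefinite. The second-order test alone is inconclusive -> degen.
(Indeed, f is constant along the null direction of H through x*, so x* is not a strict local extremum.)

degen


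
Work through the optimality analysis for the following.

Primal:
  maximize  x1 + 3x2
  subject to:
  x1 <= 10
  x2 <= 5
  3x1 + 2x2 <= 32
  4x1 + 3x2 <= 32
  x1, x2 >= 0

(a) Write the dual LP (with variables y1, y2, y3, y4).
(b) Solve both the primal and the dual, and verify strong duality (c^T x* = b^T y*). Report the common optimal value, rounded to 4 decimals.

The standard primal-dual pair for 'max c^T x s.t. A x <= b, x >= 0' is:
  Dual:  min b^T y  s.t.  A^T y >= c,  y >= 0.

So the dual LP is:
  minimize  10y1 + 5y2 + 32y3 + 32y4
  subject to:
    y1 + 3y3 + 4y4 >= 1
    y2 + 2y3 + 3y4 >= 3
    y1, y2, y3, y4 >= 0

Solving the primal: x* = (4.25, 5).
  primal value c^T x* = 19.25.
Solving the dual: y* = (0, 2.25, 0, 0.25).
  dual value b^T y* = 19.25.
Strong duality: c^T x* = b^T y*. Confirmed.

19.25


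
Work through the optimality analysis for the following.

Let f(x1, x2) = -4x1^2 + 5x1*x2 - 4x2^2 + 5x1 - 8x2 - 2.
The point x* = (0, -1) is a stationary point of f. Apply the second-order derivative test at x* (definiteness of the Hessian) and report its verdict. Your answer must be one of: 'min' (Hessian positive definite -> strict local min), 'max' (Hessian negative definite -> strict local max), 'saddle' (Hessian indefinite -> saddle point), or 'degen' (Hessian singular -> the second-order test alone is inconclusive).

Compute the Hessian H = grad^2 f:
  H = [[-8, 5], [5, -8]]
Verify stationarity: grad f(x*) = H x* + g = (0, 0).
Eigenvalues of H: -13, -3.
Both eigenvalues < 0, so H is negative definite -> x* is a strict local max.

max


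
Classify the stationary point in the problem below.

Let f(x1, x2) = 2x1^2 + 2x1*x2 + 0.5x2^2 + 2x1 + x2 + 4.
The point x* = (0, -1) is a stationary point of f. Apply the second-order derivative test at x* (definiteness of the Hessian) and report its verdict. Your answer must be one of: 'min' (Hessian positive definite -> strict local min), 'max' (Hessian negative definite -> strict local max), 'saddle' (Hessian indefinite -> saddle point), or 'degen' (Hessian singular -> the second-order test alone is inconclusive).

Compute the Hessian H = grad^2 f:
  H = [[4, 2], [2, 1]]
Verify stationarity: grad f(x*) = H x* + g = (0, 0).
Eigenvalues of H: 0, 5.
H has a zero eigenvalue (singular; positive semidefinite but not definite), so H is neither positive definite, negative definite, nor indefinite. The second-order test alone is inconclusive -> degen.
(Indeed, f is constant along the null direction of H through x*, so x* is not a strict local extremum.)

degen


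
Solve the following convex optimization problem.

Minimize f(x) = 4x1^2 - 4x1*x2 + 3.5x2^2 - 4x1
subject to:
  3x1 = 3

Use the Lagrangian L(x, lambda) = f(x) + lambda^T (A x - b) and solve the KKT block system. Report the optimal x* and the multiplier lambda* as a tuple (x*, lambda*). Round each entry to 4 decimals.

Form the Lagrangian:
  L(x, lambda) = (1/2) x^T Q x + c^T x + lambda^T (A x - b)
Stationarity (grad_x L = 0): Q x + c + A^T lambda = 0.
Primal feasibility: A x = b.

This gives the KKT block system:
  [ Q   A^T ] [ x     ]   [-c ]
  [ A    0  ] [ lambda ] = [ b ]

Solving the linear system:
  x*      = (1, 0.5714)
  lambda* = (-0.5714)
  f(x*)   = -1.1429

x* = (1, 0.5714), lambda* = (-0.5714)


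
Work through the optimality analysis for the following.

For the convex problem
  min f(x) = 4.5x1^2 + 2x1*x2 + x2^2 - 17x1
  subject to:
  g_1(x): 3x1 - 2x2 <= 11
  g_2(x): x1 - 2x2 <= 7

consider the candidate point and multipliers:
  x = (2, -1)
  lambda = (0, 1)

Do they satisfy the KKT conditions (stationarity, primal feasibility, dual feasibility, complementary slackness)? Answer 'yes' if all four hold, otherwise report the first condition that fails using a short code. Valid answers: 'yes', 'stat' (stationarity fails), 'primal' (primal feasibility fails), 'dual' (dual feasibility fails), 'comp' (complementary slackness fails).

Gradient of f: grad f(x) = Q x + c = (-1, 2)
Constraint values g_i(x) = a_i^T x - b_i:
  g_1((2, -1)) = -3
  g_2((2, -1)) = -3
Stationarity residual: grad f(x) + sum_i lambda_i a_i = (0, 0)
  -> stationarity OK
Primal feasibility (all g_i <= 0): OK
Dual feasibility (all lambda_i >= 0): OK
Complementary slackness (lambda_i * g_i(x) = 0 for all i): FAILS

Verdict: the first failing condition is complementary_slackness -> comp.

comp


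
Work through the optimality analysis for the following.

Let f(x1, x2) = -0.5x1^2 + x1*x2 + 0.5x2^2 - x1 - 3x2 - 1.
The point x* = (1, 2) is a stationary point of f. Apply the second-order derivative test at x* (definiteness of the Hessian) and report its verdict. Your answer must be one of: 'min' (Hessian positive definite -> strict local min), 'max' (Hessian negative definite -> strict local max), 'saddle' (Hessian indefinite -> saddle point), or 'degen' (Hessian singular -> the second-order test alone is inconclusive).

Compute the Hessian H = grad^2 f:
  H = [[-1, 1], [1, 1]]
Verify stationarity: grad f(x*) = H x* + g = (0, 0).
Eigenvalues of H: -1.4142, 1.4142.
Eigenvalues have mixed signs, so H is indefinite -> x* is a saddle point.

saddle


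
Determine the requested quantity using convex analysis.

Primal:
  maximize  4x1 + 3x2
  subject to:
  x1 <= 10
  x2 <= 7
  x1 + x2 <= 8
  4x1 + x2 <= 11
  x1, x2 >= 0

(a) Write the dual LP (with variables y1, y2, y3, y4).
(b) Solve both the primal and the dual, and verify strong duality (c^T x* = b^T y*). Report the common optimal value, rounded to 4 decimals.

The standard primal-dual pair for 'max c^T x s.t. A x <= b, x >= 0' is:
  Dual:  min b^T y  s.t.  A^T y >= c,  y >= 0.

So the dual LP is:
  minimize  10y1 + 7y2 + 8y3 + 11y4
  subject to:
    y1 + y3 + 4y4 >= 4
    y2 + y3 + y4 >= 3
    y1, y2, y3, y4 >= 0

Solving the primal: x* = (1, 7).
  primal value c^T x* = 25.
Solving the dual: y* = (0, 2, 0, 1).
  dual value b^T y* = 25.
Strong duality: c^T x* = b^T y*. Confirmed.

25


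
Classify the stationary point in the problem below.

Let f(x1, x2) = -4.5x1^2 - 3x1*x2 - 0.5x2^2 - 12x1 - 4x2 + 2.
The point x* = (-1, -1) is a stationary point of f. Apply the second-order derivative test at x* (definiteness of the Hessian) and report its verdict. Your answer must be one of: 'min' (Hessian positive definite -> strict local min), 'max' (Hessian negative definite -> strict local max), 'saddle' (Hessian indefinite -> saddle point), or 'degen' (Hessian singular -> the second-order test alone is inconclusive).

Compute the Hessian H = grad^2 f:
  H = [[-9, -3], [-3, -1]]
Verify stationarity: grad f(x*) = H x* + g = (0, 0).
Eigenvalues of H: -10, 0.
H has a zero eigenvalue (singular; negative semidefinite but not definite), so H is neither positive definite, negative definite, nor indefinite. The second-order test alone is inconclusive -> degen.
(Indeed, f is constant along the null direction of H through x*, so x* is not a strict local extremum.)

degen


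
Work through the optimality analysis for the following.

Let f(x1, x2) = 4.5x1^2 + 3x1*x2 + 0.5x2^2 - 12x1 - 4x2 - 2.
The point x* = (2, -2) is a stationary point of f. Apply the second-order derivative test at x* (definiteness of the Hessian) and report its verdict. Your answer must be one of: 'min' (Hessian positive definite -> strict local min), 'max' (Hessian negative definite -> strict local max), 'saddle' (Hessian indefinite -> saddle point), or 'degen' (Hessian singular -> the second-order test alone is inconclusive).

Compute the Hessian H = grad^2 f:
  H = [[9, 3], [3, 1]]
Verify stationarity: grad f(x*) = H x* + g = (0, 0).
Eigenvalues of H: 0, 10.
H has a zero eigenvalue (singular; positive semidefinite but not definite), so H is neither positive definite, negative definite, nor indefinite. The second-order test alone is inconclusive -> degen.
(Indeed, f is constant along the null direction of H through x*, so x* is not a strict local extremum.)

degen


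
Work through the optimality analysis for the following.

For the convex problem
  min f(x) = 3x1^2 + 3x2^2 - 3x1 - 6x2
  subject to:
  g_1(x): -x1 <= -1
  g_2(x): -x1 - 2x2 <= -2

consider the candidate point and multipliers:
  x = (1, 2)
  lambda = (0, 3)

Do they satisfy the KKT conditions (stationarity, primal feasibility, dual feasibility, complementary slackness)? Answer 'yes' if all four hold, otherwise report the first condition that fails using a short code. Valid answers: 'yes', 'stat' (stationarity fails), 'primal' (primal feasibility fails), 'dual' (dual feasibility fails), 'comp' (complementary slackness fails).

Gradient of f: grad f(x) = Q x + c = (3, 6)
Constraint values g_i(x) = a_i^T x - b_i:
  g_1((1, 2)) = 0
  g_2((1, 2)) = -3
Stationarity residual: grad f(x) + sum_i lambda_i a_i = (0, 0)
  -> stationarity OK
Primal feasibility (all g_i <= 0): OK
Dual feasibility (all lambda_i >= 0): OK
Complementary slackness (lambda_i * g_i(x) = 0 for all i): FAILS

Verdict: the first failing condition is complementary_slackness -> comp.

comp


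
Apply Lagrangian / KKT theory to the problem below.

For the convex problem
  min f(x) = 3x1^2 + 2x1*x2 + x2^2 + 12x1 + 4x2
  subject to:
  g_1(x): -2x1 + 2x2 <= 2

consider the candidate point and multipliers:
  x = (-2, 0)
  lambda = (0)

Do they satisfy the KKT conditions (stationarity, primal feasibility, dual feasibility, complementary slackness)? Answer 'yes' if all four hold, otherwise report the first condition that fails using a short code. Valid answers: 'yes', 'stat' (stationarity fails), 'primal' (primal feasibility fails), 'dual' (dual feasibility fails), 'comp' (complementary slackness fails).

Gradient of f: grad f(x) = Q x + c = (0, 0)
Constraint values g_i(x) = a_i^T x - b_i:
  g_1((-2, 0)) = 2
Stationarity residual: grad f(x) + sum_i lambda_i a_i = (0, 0)
  -> stationarity OK
Primal feasibility (all g_i <= 0): FAILS
Dual feasibility (all lambda_i >= 0): OK
Complementary slackness (lambda_i * g_i(x) = 0 for all i): OK

Verdict: the first failing condition is primal_feasibility -> primal.

primal


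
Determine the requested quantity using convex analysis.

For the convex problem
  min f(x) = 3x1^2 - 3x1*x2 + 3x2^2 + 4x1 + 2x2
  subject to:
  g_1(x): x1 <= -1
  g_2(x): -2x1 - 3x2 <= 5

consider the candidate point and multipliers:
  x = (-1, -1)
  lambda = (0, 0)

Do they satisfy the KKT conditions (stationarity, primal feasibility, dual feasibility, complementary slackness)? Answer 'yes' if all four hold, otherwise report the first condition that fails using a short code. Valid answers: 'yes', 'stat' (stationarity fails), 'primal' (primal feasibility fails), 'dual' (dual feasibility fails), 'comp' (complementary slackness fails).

Gradient of f: grad f(x) = Q x + c = (1, -1)
Constraint values g_i(x) = a_i^T x - b_i:
  g_1((-1, -1)) = 0
  g_2((-1, -1)) = 0
Stationarity residual: grad f(x) + sum_i lambda_i a_i = (1, -1)
  -> stationarity FAILS
Primal feasibility (all g_i <= 0): OK
Dual feasibility (all lambda_i >= 0): OK
Complementary slackness (lambda_i * g_i(x) = 0 for all i): OK

Verdict: the first failing condition is stationarity -> stat.

stat


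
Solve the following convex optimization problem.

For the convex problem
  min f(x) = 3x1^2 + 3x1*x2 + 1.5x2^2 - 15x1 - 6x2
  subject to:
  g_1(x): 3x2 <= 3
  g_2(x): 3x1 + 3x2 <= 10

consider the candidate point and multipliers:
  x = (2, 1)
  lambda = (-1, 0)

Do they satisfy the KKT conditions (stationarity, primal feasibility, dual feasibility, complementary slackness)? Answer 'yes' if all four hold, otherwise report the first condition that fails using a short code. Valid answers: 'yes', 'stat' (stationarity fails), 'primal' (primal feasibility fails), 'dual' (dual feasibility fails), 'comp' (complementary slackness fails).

Gradient of f: grad f(x) = Q x + c = (0, 3)
Constraint values g_i(x) = a_i^T x - b_i:
  g_1((2, 1)) = 0
  g_2((2, 1)) = -1
Stationarity residual: grad f(x) + sum_i lambda_i a_i = (0, 0)
  -> stationarity OK
Primal feasibility (all g_i <= 0): OK
Dual feasibility (all lambda_i >= 0): FAILS
Complementary slackness (lambda_i * g_i(x) = 0 for all i): OK

Verdict: the first failing condition is dual_feasibility -> dual.

dual


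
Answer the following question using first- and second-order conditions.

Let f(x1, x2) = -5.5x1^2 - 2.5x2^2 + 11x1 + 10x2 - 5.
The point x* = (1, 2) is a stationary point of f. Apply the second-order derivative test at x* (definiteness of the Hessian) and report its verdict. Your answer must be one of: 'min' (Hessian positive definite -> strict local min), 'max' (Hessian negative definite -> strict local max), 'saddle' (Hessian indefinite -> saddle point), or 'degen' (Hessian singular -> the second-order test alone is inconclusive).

Compute the Hessian H = grad^2 f:
  H = [[-11, 0], [0, -5]]
Verify stationarity: grad f(x*) = H x* + g = (0, 0).
Eigenvalues of H: -11, -5.
Both eigenvalues < 0, so H is negative definite -> x* is a strict local max.

max


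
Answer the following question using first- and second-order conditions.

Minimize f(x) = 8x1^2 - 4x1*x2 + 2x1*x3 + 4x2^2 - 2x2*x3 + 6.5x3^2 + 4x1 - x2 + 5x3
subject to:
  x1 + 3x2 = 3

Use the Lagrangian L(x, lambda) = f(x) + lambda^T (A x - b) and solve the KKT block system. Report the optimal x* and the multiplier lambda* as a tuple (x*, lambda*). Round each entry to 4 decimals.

Form the Lagrangian:
  L(x, lambda) = (1/2) x^T Q x + c^T x + lambda^T (A x - b)
Stationarity (grad_x L = 0): Q x + c + A^T lambda = 0.
Primal feasibility: A x = b.

This gives the KKT block system:
  [ Q   A^T ] [ x     ]   [-c ]
  [ A    0  ] [ lambda ] = [ b ]

Solving the linear system:
  x*      = (0.1551, 0.9483, -0.2626)
  lambda* = (-2.1637)
  f(x*)   = 2.4251

x* = (0.1551, 0.9483, -0.2626), lambda* = (-2.1637)


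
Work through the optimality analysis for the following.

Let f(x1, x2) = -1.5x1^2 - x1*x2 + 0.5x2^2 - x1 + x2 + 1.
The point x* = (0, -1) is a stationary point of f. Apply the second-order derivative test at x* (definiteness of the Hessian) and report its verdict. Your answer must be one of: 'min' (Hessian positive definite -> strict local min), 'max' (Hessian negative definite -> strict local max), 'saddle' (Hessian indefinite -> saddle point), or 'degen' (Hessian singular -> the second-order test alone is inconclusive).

Compute the Hessian H = grad^2 f:
  H = [[-3, -1], [-1, 1]]
Verify stationarity: grad f(x*) = H x* + g = (0, 0).
Eigenvalues of H: -3.2361, 1.2361.
Eigenvalues have mixed signs, so H is indefinite -> x* is a saddle point.

saddle


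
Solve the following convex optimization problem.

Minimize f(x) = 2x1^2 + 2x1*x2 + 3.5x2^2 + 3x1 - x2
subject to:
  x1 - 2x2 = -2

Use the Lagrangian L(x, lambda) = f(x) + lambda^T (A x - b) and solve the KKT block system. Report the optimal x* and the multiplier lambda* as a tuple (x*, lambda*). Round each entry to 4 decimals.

Form the Lagrangian:
  L(x, lambda) = (1/2) x^T Q x + c^T x + lambda^T (A x - b)
Stationarity (grad_x L = 0): Q x + c + A^T lambda = 0.
Primal feasibility: A x = b.

This gives the KKT block system:
  [ Q   A^T ] [ x     ]   [-c ]
  [ A    0  ] [ lambda ] = [ b ]

Solving the linear system:
  x*      = (-1.0323, 0.4839)
  lambda* = (0.1613)
  f(x*)   = -1.629

x* = (-1.0323, 0.4839), lambda* = (0.1613)


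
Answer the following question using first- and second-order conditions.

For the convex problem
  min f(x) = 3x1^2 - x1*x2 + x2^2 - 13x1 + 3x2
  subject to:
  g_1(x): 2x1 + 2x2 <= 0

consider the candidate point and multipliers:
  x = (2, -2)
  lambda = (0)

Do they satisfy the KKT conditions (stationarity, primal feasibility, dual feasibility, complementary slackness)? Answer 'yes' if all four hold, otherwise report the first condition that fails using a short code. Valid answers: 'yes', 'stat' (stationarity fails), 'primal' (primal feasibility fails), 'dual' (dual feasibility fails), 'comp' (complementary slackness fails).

Gradient of f: grad f(x) = Q x + c = (1, -3)
Constraint values g_i(x) = a_i^T x - b_i:
  g_1((2, -2)) = 0
Stationarity residual: grad f(x) + sum_i lambda_i a_i = (1, -3)
  -> stationarity FAILS
Primal feasibility (all g_i <= 0): OK
Dual feasibility (all lambda_i >= 0): OK
Complementary slackness (lambda_i * g_i(x) = 0 for all i): OK

Verdict: the first failing condition is stationarity -> stat.

stat


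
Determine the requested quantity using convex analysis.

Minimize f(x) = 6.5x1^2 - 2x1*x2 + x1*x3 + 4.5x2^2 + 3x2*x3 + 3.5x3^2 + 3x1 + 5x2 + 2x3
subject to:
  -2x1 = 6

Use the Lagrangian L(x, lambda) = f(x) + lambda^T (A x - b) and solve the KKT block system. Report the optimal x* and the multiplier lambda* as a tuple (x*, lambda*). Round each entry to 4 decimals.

Form the Lagrangian:
  L(x, lambda) = (1/2) x^T Q x + c^T x + lambda^T (A x - b)
Stationarity (grad_x L = 0): Q x + c + A^T lambda = 0.
Primal feasibility: A x = b.

This gives the KKT block system:
  [ Q   A^T ] [ x     ]   [-c ]
  [ A    0  ] [ lambda ] = [ b ]

Solving the linear system:
  x*      = (-3, -1.4815, 0.7778)
  lambda* = (-16.1296)
  f(x*)   = 40.963

x* = (-3, -1.4815, 0.7778), lambda* = (-16.1296)


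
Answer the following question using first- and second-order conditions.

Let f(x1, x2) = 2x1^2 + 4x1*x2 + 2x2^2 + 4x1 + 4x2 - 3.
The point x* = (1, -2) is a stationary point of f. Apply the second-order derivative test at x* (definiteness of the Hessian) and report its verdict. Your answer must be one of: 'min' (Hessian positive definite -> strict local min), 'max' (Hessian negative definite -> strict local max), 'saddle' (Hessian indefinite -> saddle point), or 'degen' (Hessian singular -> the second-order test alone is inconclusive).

Compute the Hessian H = grad^2 f:
  H = [[4, 4], [4, 4]]
Verify stationarity: grad f(x*) = H x* + g = (0, 0).
Eigenvalues of H: 0, 8.
H has a zero eigenvalue (singular; positive semidefinite but not definite), so H is neither positive definite, negative definite, nor indefinite. The second-order test alone is inconclusive -> degen.
(Indeed, f is constant along the null direction of H through x*, so x* is not a strict local extremum.)

degen


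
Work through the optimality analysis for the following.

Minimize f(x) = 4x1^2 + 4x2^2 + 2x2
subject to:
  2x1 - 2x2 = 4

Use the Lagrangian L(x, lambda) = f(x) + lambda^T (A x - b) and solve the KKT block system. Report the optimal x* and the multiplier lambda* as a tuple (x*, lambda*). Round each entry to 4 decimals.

Form the Lagrangian:
  L(x, lambda) = (1/2) x^T Q x + c^T x + lambda^T (A x - b)
Stationarity (grad_x L = 0): Q x + c + A^T lambda = 0.
Primal feasibility: A x = b.

This gives the KKT block system:
  [ Q   A^T ] [ x     ]   [-c ]
  [ A    0  ] [ lambda ] = [ b ]

Solving the linear system:
  x*      = (0.875, -1.125)
  lambda* = (-3.5)
  f(x*)   = 5.875

x* = (0.875, -1.125), lambda* = (-3.5)


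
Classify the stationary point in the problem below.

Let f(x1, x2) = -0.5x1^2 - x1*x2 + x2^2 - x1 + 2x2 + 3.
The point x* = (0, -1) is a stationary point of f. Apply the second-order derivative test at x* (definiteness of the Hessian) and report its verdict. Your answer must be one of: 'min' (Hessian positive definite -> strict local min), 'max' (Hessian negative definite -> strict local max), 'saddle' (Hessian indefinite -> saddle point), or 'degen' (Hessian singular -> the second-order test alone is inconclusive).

Compute the Hessian H = grad^2 f:
  H = [[-1, -1], [-1, 2]]
Verify stationarity: grad f(x*) = H x* + g = (0, 0).
Eigenvalues of H: -1.3028, 2.3028.
Eigenvalues have mixed signs, so H is indefinite -> x* is a saddle point.

saddle


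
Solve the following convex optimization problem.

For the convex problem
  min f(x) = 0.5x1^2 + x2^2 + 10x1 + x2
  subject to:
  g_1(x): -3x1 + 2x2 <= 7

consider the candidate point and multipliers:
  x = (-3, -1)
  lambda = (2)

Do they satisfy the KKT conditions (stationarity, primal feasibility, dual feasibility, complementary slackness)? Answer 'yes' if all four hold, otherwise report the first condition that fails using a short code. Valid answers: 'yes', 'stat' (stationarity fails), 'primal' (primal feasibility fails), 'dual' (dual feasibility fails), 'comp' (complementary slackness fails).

Gradient of f: grad f(x) = Q x + c = (7, -1)
Constraint values g_i(x) = a_i^T x - b_i:
  g_1((-3, -1)) = 0
Stationarity residual: grad f(x) + sum_i lambda_i a_i = (1, 3)
  -> stationarity FAILS
Primal feasibility (all g_i <= 0): OK
Dual feasibility (all lambda_i >= 0): OK
Complementary slackness (lambda_i * g_i(x) = 0 for all i): OK

Verdict: the first failing condition is stationarity -> stat.

stat


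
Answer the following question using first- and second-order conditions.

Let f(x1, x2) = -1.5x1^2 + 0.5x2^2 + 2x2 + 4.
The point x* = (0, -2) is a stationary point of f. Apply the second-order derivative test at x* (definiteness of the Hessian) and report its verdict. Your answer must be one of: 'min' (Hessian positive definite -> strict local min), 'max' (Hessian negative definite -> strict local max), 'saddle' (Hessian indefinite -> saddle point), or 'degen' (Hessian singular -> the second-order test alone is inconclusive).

Compute the Hessian H = grad^2 f:
  H = [[-3, 0], [0, 1]]
Verify stationarity: grad f(x*) = H x* + g = (0, 0).
Eigenvalues of H: -3, 1.
Eigenvalues have mixed signs, so H is indefinite -> x* is a saddle point.

saddle


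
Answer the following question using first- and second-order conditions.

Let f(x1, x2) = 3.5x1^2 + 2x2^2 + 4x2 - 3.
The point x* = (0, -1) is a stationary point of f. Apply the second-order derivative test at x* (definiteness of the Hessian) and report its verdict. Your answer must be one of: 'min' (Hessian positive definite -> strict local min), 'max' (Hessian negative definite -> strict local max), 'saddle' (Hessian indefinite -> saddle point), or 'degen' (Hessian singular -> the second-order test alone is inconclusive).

Compute the Hessian H = grad^2 f:
  H = [[7, 0], [0, 4]]
Verify stationarity: grad f(x*) = H x* + g = (0, 0).
Eigenvalues of H: 4, 7.
Both eigenvalues > 0, so H is positive definite -> x* is a strict local min.

min


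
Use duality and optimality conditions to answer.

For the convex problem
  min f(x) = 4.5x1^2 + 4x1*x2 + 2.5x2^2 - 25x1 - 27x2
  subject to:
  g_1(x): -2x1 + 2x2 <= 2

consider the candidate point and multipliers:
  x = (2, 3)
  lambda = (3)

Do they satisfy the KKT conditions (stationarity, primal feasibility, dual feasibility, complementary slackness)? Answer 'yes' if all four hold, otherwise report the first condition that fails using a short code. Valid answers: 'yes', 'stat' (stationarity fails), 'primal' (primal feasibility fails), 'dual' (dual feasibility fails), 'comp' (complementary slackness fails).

Gradient of f: grad f(x) = Q x + c = (5, -4)
Constraint values g_i(x) = a_i^T x - b_i:
  g_1((2, 3)) = 0
Stationarity residual: grad f(x) + sum_i lambda_i a_i = (-1, 2)
  -> stationarity FAILS
Primal feasibility (all g_i <= 0): OK
Dual feasibility (all lambda_i >= 0): OK
Complementary slackness (lambda_i * g_i(x) = 0 for all i): OK

Verdict: the first failing condition is stationarity -> stat.

stat


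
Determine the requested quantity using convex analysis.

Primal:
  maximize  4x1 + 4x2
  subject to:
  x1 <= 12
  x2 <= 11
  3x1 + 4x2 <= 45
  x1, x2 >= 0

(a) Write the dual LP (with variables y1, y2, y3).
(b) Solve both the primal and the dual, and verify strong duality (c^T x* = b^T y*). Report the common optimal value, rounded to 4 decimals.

The standard primal-dual pair for 'max c^T x s.t. A x <= b, x >= 0' is:
  Dual:  min b^T y  s.t.  A^T y >= c,  y >= 0.

So the dual LP is:
  minimize  12y1 + 11y2 + 45y3
  subject to:
    y1 + 3y3 >= 4
    y2 + 4y3 >= 4
    y1, y2, y3 >= 0

Solving the primal: x* = (12, 2.25).
  primal value c^T x* = 57.
Solving the dual: y* = (1, 0, 1).
  dual value b^T y* = 57.
Strong duality: c^T x* = b^T y*. Confirmed.

57


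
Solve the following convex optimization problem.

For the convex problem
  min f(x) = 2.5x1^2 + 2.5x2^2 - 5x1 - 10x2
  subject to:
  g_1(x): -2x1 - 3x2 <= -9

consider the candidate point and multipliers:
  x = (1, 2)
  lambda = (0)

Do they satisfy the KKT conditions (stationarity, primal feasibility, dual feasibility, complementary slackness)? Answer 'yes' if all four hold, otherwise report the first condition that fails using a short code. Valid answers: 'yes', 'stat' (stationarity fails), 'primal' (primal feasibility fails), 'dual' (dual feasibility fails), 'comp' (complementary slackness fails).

Gradient of f: grad f(x) = Q x + c = (0, 0)
Constraint values g_i(x) = a_i^T x - b_i:
  g_1((1, 2)) = 1
Stationarity residual: grad f(x) + sum_i lambda_i a_i = (0, 0)
  -> stationarity OK
Primal feasibility (all g_i <= 0): FAILS
Dual feasibility (all lambda_i >= 0): OK
Complementary slackness (lambda_i * g_i(x) = 0 for all i): OK

Verdict: the first failing condition is primal_feasibility -> primal.

primal


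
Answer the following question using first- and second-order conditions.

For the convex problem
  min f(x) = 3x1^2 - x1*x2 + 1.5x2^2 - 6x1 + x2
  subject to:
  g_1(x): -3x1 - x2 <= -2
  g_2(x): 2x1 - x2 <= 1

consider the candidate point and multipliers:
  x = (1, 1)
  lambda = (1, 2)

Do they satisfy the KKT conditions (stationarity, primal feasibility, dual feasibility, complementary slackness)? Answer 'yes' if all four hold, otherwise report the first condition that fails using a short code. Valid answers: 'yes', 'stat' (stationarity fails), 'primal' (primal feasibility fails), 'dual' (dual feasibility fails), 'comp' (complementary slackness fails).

Gradient of f: grad f(x) = Q x + c = (-1, 3)
Constraint values g_i(x) = a_i^T x - b_i:
  g_1((1, 1)) = -2
  g_2((1, 1)) = 0
Stationarity residual: grad f(x) + sum_i lambda_i a_i = (0, 0)
  -> stationarity OK
Primal feasibility (all g_i <= 0): OK
Dual feasibility (all lambda_i >= 0): OK
Complementary slackness (lambda_i * g_i(x) = 0 for all i): FAILS

Verdict: the first failing condition is complementary_slackness -> comp.

comp
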